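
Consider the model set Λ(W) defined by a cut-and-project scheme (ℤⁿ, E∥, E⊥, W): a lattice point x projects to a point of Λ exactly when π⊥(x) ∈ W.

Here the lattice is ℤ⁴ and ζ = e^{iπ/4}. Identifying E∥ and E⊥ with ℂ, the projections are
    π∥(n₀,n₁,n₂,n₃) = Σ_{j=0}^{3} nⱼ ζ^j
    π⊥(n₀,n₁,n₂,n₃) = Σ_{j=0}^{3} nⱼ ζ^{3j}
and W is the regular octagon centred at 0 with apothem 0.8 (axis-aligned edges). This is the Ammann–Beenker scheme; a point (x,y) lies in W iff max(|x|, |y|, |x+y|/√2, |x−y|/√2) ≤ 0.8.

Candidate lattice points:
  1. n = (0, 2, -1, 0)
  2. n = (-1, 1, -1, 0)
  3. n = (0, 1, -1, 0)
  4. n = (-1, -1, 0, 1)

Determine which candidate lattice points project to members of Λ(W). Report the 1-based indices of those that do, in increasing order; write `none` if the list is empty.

4

π⊥(n) = n₀ + n₁ζ³ + n₂ζ⁶ + n₃ζ⁹ where ζ = e^{iπ/4}.
#1 (0, 2, -1, 0): internal (-1.414214, 2.414214); octagon support 2.707107 vs apothem 0.8 → ∉ W
#2 (-1, 1, -1, 0): internal (-1.707107, 1.707107); octagon support 2.414214 vs apothem 0.8 → ∉ W
#3 (0, 1, -1, 0): internal (-0.707107, 1.707107); octagon support 1.707107 vs apothem 0.8 → ∉ W
#4 (-1, -1, 0, 1): internal (0.414214, 0.000000); octagon support 0.414214 vs apothem 0.8 → ∈ W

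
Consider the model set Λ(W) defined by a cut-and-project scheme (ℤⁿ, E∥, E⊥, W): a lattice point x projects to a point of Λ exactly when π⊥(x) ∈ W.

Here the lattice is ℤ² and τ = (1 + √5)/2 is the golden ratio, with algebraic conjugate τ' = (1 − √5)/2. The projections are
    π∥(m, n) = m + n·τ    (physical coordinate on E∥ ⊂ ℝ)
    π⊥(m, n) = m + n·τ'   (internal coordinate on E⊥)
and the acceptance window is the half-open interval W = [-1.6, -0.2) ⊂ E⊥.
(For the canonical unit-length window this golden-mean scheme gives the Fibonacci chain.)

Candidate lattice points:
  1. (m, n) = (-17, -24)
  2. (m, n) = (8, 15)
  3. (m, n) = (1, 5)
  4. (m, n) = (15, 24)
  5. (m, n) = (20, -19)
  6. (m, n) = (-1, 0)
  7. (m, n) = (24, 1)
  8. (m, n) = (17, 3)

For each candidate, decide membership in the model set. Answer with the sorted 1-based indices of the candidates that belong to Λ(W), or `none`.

2, 6

τ' = (1−√5)/2 ≈ -0.6180.
candidate 1: (m,n)=(-17,-24) → π∥ = -17-24·τ ≈ -55.8328, π⊥ = -17-24·τ' ≈ -2.1672 ∉ [-1.6, -0.2) ⇒ out
candidate 2: (m,n)=(8,15) → π∥ = 8+15·τ ≈ 32.2705, π⊥ = 8+15·τ' ≈ -1.2705 ∈ [-1.6, -0.2) ⇒ IN Λ
candidate 3: (m,n)=(1,5) → π∥ = 1+5·τ ≈ 9.0902, π⊥ = 1+5·τ' ≈ -2.0902 ∉ [-1.6, -0.2) ⇒ out
candidate 4: (m,n)=(15,24) → π∥ = 15+24·τ ≈ 53.8328, π⊥ = 15+24·τ' ≈ 0.1672 ∉ [-1.6, -0.2) ⇒ out
candidate 5: (m,n)=(20,-19) → π∥ = 20-19·τ ≈ -10.7426, π⊥ = 20-19·τ' ≈ 31.7426 ∉ [-1.6, -0.2) ⇒ out
candidate 6: (m,n)=(-1,0) → π∥ = -1+0·τ ≈ -1.0000, π⊥ = -1+0·τ' ≈ -1.0000 ∈ [-1.6, -0.2) ⇒ IN Λ
candidate 7: (m,n)=(24,1) → π∥ = 24+1·τ ≈ 25.6180, π⊥ = 24+1·τ' ≈ 23.3820 ∉ [-1.6, -0.2) ⇒ out
candidate 8: (m,n)=(17,3) → π∥ = 17+3·τ ≈ 21.8541, π⊥ = 17+3·τ' ≈ 15.1459 ∉ [-1.6, -0.2) ⇒ out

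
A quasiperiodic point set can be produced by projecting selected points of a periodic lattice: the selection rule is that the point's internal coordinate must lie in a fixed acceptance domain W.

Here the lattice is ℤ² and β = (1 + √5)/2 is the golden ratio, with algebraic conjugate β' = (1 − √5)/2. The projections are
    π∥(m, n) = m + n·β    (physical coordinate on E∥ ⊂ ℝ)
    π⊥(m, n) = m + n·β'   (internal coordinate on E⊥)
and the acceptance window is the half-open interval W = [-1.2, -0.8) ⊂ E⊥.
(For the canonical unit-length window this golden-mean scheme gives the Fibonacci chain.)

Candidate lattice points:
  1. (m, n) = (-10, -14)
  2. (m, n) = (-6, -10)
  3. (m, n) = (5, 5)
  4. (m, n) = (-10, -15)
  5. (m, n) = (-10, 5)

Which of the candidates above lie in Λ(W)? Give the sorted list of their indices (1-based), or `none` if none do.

none

Numerically β ≈ 1.6180 and β' = −1/β ≈ -0.6180.
candidate 1: (m,n)=(-10,-14) → π∥ = -10-14·β ≈ -32.6525, π⊥ = -10-14·β' ≈ -1.3475 ∉ [-1.2, -0.8) ⇒ out
candidate 2: (m,n)=(-6,-10) → π∥ = -6-10·β ≈ -22.1803, π⊥ = -6-10·β' ≈ 0.1803 ∉ [-1.2, -0.8) ⇒ out
candidate 3: (m,n)=(5,5) → π∥ = 5+5·β ≈ 13.0902, π⊥ = 5+5·β' ≈ 1.9098 ∉ [-1.2, -0.8) ⇒ out
candidate 4: (m,n)=(-10,-15) → π∥ = -10-15·β ≈ -34.2705, π⊥ = -10-15·β' ≈ -0.7295 ∉ [-1.2, -0.8) ⇒ out
candidate 5: (m,n)=(-10,5) → π∥ = -10+5·β ≈ -1.9098, π⊥ = -10+5·β' ≈ -13.0902 ∉ [-1.2, -0.8) ⇒ out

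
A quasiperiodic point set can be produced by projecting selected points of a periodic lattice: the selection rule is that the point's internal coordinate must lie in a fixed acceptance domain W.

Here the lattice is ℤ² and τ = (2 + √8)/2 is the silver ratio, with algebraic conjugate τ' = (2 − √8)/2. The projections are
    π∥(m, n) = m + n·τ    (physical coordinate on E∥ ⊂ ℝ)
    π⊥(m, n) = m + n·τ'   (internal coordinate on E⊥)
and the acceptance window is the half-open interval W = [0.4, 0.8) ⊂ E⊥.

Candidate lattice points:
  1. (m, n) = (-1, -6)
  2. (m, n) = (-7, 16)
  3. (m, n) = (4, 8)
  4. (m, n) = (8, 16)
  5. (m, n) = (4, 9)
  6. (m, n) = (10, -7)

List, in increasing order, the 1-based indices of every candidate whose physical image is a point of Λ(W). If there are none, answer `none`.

Numerically τ ≈ 2.4142 and τ' = −1/τ ≈ -0.4142.
[1] lift (-1,-6): star map gives 1.4853; window check 0.4 ≤ 1.4853 < 0.8 is false → out
[2] lift (-7,16): star map gives -13.6274; window check 0.4 ≤ -13.6274 < 0.8 is false → out
[3] lift (4,8): star map gives 0.6863; window check 0.4 ≤ 0.6863 < 0.8 is true → IN Λ
[4] lift (8,16): star map gives 1.3726; window check 0.4 ≤ 1.3726 < 0.8 is false → out
[5] lift (4,9): star map gives 0.2721; window check 0.4 ≤ 0.2721 < 0.8 is false → out
[6] lift (10,-7): star map gives 12.8995; window check 0.4 ≤ 12.8995 < 0.8 is false → out

3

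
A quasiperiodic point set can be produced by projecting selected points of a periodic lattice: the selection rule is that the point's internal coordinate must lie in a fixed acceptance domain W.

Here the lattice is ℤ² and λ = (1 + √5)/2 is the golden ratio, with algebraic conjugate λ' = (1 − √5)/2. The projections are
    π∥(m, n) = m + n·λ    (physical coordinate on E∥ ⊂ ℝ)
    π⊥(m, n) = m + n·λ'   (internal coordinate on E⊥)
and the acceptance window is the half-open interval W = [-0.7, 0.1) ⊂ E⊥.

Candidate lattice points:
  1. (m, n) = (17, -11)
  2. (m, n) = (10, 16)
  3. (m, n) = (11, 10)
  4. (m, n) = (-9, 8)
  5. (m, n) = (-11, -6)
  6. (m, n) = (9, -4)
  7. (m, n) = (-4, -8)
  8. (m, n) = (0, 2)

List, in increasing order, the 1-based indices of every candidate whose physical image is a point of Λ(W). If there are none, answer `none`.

none

Compute λ' = (1−√5)/2 = -0.61803, so π⊥(m,n) = m -0.61803·n.
candidate 1: (m,n)=(17,-11) → π∥ = 17-11·λ ≈ -0.79837, π⊥ = 17-11·λ' ≈ 23.79837 ∉ [-0.7, 0.1) ⇒ out
candidate 2: (m,n)=(10,16) → π∥ = 10+16·λ ≈ 35.88854, π⊥ = 10+16·λ' ≈ 0.11146 ∉ [-0.7, 0.1) ⇒ out
candidate 3: (m,n)=(11,10) → π∥ = 11+10·λ ≈ 27.18034, π⊥ = 11+10·λ' ≈ 4.81966 ∉ [-0.7, 0.1) ⇒ out
candidate 4: (m,n)=(-9,8) → π∥ = -9+8·λ ≈ 3.94427, π⊥ = -9+8·λ' ≈ -13.94427 ∉ [-0.7, 0.1) ⇒ out
candidate 5: (m,n)=(-11,-6) → π∥ = -11-6·λ ≈ -20.70820, π⊥ = -11-6·λ' ≈ -7.29180 ∉ [-0.7, 0.1) ⇒ out
candidate 6: (m,n)=(9,-4) → π∥ = 9-4·λ ≈ 2.52786, π⊥ = 9-4·λ' ≈ 11.47214 ∉ [-0.7, 0.1) ⇒ out
candidate 7: (m,n)=(-4,-8) → π∥ = -4-8·λ ≈ -16.94427, π⊥ = -4-8·λ' ≈ 0.94427 ∉ [-0.7, 0.1) ⇒ out
candidate 8: (m,n)=(0,2) → π∥ = 0+2·λ ≈ 3.23607, π⊥ = 0+2·λ' ≈ -1.23607 ∉ [-0.7, 0.1) ⇒ out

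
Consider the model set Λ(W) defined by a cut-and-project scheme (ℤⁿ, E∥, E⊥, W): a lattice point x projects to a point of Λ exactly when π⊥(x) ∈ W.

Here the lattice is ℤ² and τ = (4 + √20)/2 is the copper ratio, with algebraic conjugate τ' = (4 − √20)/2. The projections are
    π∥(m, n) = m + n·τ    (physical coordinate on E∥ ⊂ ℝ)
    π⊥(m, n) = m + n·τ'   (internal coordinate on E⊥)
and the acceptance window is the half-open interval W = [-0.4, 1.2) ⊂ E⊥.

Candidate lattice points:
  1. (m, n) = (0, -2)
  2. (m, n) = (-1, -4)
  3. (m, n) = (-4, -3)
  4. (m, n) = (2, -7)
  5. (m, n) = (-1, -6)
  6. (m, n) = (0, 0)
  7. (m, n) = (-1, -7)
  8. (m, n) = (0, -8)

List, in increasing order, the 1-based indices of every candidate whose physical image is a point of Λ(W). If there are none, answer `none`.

Compute τ' = (4−√20)/2 = -0.23607, so π⊥(m,n) = m -0.23607·n.
[1] lift (0,-2): star map gives 0.47214; window check -0.4 ≤ 0.47214 < 1.2 is true → IN Λ
[2] lift (-1,-4): star map gives -0.05573; window check -0.4 ≤ -0.05573 < 1.2 is true → IN Λ
[3] lift (-4,-3): star map gives -3.29180; window check -0.4 ≤ -3.29180 < 1.2 is false → out
[4] lift (2,-7): star map gives 3.65248; window check -0.4 ≤ 3.65248 < 1.2 is false → out
[5] lift (-1,-6): star map gives 0.41641; window check -0.4 ≤ 0.41641 < 1.2 is true → IN Λ
[6] lift (0,0): star map gives 0.00000; window check -0.4 ≤ 0.00000 < 1.2 is true → IN Λ
[7] lift (-1,-7): star map gives 0.65248; window check -0.4 ≤ 0.65248 < 1.2 is true → IN Λ
[8] lift (0,-8): star map gives 1.88854; window check -0.4 ≤ 1.88854 < 1.2 is false → out

1, 2, 5, 6, 7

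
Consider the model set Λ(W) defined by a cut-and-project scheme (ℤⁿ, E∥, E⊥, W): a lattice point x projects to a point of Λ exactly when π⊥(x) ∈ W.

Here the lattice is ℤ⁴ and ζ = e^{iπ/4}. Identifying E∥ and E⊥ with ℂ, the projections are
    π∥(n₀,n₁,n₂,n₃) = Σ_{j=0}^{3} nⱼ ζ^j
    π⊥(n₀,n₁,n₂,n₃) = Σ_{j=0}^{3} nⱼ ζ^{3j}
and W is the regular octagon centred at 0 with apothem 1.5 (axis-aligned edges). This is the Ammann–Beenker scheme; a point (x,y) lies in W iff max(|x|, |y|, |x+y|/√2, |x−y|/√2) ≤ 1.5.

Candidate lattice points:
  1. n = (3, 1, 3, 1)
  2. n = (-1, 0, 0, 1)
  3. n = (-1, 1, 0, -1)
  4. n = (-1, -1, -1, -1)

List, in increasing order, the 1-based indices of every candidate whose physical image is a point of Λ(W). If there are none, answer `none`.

With ζ = e^{iπ/4} the internal vectors are ζ^0,ζ^3,ζ^6,ζ^9.
candidate 1: n = (3, 1, 3, 1) → π⊥ ≈ (+3.00000, -1.58579); max(|x|,|y|,|x±y|/√2) = 3.24264 > 1.5 ⇒ ∉ W
candidate 2: n = (-1, 0, 0, 1) → π⊥ ≈ (-0.29289, +0.70711); max(|x|,|y|,|x±y|/√2) = 0.70711 ≤ 1.5 ⇒ ∈ W
candidate 3: n = (-1, 1, 0, -1) → π⊥ ≈ (-2.41421, +0.00000); max(|x|,|y|,|x±y|/√2) = 2.41421 > 1.5 ⇒ ∉ W
candidate 4: n = (-1, -1, -1, -1) → π⊥ ≈ (-1.00000, -0.41421); max(|x|,|y|,|x±y|/√2) = 1.00000 ≤ 1.5 ⇒ ∈ W

2, 4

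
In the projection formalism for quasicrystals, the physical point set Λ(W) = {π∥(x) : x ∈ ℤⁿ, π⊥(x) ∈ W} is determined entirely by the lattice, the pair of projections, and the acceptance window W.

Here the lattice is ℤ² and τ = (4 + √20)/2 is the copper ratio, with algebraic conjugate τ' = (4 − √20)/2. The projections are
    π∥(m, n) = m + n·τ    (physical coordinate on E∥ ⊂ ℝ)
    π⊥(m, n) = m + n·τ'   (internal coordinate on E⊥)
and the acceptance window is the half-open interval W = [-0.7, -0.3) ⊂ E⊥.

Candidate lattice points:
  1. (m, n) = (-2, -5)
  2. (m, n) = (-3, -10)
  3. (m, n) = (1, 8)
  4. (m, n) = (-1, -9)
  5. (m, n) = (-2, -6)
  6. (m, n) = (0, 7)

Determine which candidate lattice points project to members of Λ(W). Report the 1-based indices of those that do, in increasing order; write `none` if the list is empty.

τ' = (4−√20)/2 ≈ -0.236068.
candidate 1: (m,n)=(-2,-5) → π∥ = -2-5·τ ≈ -23.180340, π⊥ = -2-5·τ' ≈ -0.819660 ∉ [-0.7, -0.3) ⇒ out
candidate 2: (m,n)=(-3,-10) → π∥ = -3-10·τ ≈ -45.360680, π⊥ = -3-10·τ' ≈ -0.639320 ∈ [-0.7, -0.3) ⇒ IN Λ
candidate 3: (m,n)=(1,8) → π∥ = 1+8·τ ≈ 34.888544, π⊥ = 1+8·τ' ≈ -0.888544 ∉ [-0.7, -0.3) ⇒ out
candidate 4: (m,n)=(-1,-9) → π∥ = -1-9·τ ≈ -39.124612, π⊥ = -1-9·τ' ≈ 1.124612 ∉ [-0.7, -0.3) ⇒ out
candidate 5: (m,n)=(-2,-6) → π∥ = -2-6·τ ≈ -27.416408, π⊥ = -2-6·τ' ≈ -0.583592 ∈ [-0.7, -0.3) ⇒ IN Λ
candidate 6: (m,n)=(0,7) → π∥ = 0+7·τ ≈ 29.652476, π⊥ = 0+7·τ' ≈ -1.652476 ∉ [-0.7, -0.3) ⇒ out

2, 5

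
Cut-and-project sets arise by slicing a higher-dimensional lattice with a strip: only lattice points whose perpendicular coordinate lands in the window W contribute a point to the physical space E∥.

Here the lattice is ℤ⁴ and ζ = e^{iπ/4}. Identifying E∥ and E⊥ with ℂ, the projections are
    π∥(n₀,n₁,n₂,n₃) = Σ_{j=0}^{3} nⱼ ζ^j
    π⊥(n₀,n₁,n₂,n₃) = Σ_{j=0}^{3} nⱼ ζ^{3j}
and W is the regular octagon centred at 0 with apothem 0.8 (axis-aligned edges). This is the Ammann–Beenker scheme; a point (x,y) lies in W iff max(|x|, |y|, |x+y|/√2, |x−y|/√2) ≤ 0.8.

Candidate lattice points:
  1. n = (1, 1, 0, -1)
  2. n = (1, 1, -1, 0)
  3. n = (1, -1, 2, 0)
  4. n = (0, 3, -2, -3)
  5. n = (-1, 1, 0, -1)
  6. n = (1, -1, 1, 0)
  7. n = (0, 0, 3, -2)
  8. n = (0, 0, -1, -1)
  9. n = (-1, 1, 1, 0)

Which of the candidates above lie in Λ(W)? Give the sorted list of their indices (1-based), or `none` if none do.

1, 8

Internal map: ζ^{3j} for j=0..3 gives (1,0), (−√2/2,√2/2), (0,−1), (√2/2,√2/2).
#1 (1, 1, 0, -1): internal (-0.4142, 0.0000); octagon support 0.4142 vs apothem 0.8 → ∈ W
#2 (1, 1, -1, 0): internal (0.2929, 1.7071); octagon support 1.7071 vs apothem 0.8 → ∉ W
#3 (1, -1, 2, 0): internal (1.7071, -2.7071); octagon support 3.1213 vs apothem 0.8 → ∉ W
#4 (0, 3, -2, -3): internal (-4.2426, 2.0000); octagon support 4.4142 vs apothem 0.8 → ∉ W
#5 (-1, 1, 0, -1): internal (-2.4142, 0.0000); octagon support 2.4142 vs apothem 0.8 → ∉ W
#6 (1, -1, 1, 0): internal (1.7071, -1.7071); octagon support 2.4142 vs apothem 0.8 → ∉ W
#7 (0, 0, 3, -2): internal (-1.4142, -4.4142); octagon support 4.4142 vs apothem 0.8 → ∉ W
#8 (0, 0, -1, -1): internal (-0.7071, 0.2929); octagon support 0.7071 vs apothem 0.8 → ∈ W
#9 (-1, 1, 1, 0): internal (-1.7071, -0.2929); octagon support 1.7071 vs apothem 0.8 → ∉ W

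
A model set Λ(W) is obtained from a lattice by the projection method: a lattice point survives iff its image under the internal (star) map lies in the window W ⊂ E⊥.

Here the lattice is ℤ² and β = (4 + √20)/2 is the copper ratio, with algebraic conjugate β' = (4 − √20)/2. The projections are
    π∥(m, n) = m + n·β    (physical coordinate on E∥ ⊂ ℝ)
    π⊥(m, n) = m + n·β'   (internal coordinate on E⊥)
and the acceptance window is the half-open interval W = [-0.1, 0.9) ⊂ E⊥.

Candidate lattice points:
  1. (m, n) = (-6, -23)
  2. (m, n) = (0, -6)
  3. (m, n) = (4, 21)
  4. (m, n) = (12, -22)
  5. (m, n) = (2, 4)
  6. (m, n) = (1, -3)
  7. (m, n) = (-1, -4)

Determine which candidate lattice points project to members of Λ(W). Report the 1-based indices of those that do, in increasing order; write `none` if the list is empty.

β' = (4−√20)/2 ≈ -0.23607.
candidate 1: (m,n)=(-6,-23) → π∥ = -6-23·β ≈ -103.42956, π⊥ = -6-23·β' ≈ -0.57044 ∉ [-0.1, 0.9) ⇒ out
candidate 2: (m,n)=(0,-6) → π∥ = 0-6·β ≈ -25.41641, π⊥ = 0-6·β' ≈ 1.41641 ∉ [-0.1, 0.9) ⇒ out
candidate 3: (m,n)=(4,21) → π∥ = 4+21·β ≈ 92.95743, π⊥ = 4+21·β' ≈ -0.95743 ∉ [-0.1, 0.9) ⇒ out
candidate 4: (m,n)=(12,-22) → π∥ = 12-22·β ≈ -81.19350, π⊥ = 12-22·β' ≈ 17.19350 ∉ [-0.1, 0.9) ⇒ out
candidate 5: (m,n)=(2,4) → π∥ = 2+4·β ≈ 18.94427, π⊥ = 2+4·β' ≈ 1.05573 ∉ [-0.1, 0.9) ⇒ out
candidate 6: (m,n)=(1,-3) → π∥ = 1-3·β ≈ -11.70820, π⊥ = 1-3·β' ≈ 1.70820 ∉ [-0.1, 0.9) ⇒ out
candidate 7: (m,n)=(-1,-4) → π∥ = -1-4·β ≈ -17.94427, π⊥ = -1-4·β' ≈ -0.05573 ∈ [-0.1, 0.9) ⇒ IN Λ

7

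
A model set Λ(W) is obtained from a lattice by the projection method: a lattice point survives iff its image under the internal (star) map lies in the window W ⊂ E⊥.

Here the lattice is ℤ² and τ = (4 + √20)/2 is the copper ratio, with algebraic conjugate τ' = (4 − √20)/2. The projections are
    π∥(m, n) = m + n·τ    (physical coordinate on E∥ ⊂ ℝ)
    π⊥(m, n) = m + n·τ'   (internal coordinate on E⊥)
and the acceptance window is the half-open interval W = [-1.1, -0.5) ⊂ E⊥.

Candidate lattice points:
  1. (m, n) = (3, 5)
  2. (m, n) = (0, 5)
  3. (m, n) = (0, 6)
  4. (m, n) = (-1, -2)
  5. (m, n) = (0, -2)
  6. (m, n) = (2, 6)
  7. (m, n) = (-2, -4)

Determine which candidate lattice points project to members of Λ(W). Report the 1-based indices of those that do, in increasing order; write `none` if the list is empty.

4, 7

Compute τ' = (4−√20)/2 = -0.23607, so π⊥(m,n) = m -0.23607·n.
[1] lift (3,5): star map gives 1.81966; window check -1.1 ≤ 1.81966 < -0.5 is false → out
[2] lift (0,5): star map gives -1.18034; window check -1.1 ≤ -1.18034 < -0.5 is false → out
[3] lift (0,6): star map gives -1.41641; window check -1.1 ≤ -1.41641 < -0.5 is false → out
[4] lift (-1,-2): star map gives -0.52786; window check -1.1 ≤ -0.52786 < -0.5 is true → IN Λ
[5] lift (0,-2): star map gives 0.47214; window check -1.1 ≤ 0.47214 < -0.5 is false → out
[6] lift (2,6): star map gives 0.58359; window check -1.1 ≤ 0.58359 < -0.5 is false → out
[7] lift (-2,-4): star map gives -1.05573; window check -1.1 ≤ -1.05573 < -0.5 is true → IN Λ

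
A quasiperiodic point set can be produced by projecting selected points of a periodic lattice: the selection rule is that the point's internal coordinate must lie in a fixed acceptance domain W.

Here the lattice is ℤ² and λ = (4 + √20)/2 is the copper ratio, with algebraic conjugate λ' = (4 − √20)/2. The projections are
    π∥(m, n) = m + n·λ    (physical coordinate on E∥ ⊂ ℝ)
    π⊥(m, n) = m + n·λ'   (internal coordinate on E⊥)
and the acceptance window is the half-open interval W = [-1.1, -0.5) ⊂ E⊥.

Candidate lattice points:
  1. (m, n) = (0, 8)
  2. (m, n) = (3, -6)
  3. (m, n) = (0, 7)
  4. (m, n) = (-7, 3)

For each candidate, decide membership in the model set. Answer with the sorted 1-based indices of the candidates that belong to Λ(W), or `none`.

Numerically λ ≈ 4.23607 and λ' = −1/λ ≈ -0.23607.
[1] lift (0,8): star map gives -1.88854; window check -1.1 ≤ -1.88854 < -0.5 is false → out
[2] lift (3,-6): star map gives 4.41641; window check -1.1 ≤ 4.41641 < -0.5 is false → out
[3] lift (0,7): star map gives -1.65248; window check -1.1 ≤ -1.65248 < -0.5 is false → out
[4] lift (-7,3): star map gives -7.70820; window check -1.1 ≤ -7.70820 < -0.5 is false → out

none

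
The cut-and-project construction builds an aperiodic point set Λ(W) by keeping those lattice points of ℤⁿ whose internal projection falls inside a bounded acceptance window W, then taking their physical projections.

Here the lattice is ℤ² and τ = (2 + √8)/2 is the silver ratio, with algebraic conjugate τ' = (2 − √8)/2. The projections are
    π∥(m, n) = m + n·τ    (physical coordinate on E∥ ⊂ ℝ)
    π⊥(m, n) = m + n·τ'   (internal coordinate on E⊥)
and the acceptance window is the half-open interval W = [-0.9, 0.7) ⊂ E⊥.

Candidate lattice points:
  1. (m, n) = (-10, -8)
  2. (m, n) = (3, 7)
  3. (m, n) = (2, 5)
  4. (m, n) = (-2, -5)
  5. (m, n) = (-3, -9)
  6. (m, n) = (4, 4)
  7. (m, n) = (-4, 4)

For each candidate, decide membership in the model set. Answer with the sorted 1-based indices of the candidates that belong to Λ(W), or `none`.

2, 3, 4

Numerically τ ≈ 2.41421 and τ' = −1/τ ≈ -0.41421.
candidate 1: (m,n)=(-10,-8) → π∥ = -10-8·τ ≈ -29.31371, π⊥ = -10-8·τ' ≈ -6.68629 ∉ [-0.9, 0.7) ⇒ out
candidate 2: (m,n)=(3,7) → π∥ = 3+7·τ ≈ 19.89949, π⊥ = 3+7·τ' ≈ 0.10051 ∈ [-0.9, 0.7) ⇒ IN Λ
candidate 3: (m,n)=(2,5) → π∥ = 2+5·τ ≈ 14.07107, π⊥ = 2+5·τ' ≈ -0.07107 ∈ [-0.9, 0.7) ⇒ IN Λ
candidate 4: (m,n)=(-2,-5) → π∥ = -2-5·τ ≈ -14.07107, π⊥ = -2-5·τ' ≈ 0.07107 ∈ [-0.9, 0.7) ⇒ IN Λ
candidate 5: (m,n)=(-3,-9) → π∥ = -3-9·τ ≈ -24.72792, π⊥ = -3-9·τ' ≈ 0.72792 ∉ [-0.9, 0.7) ⇒ out
candidate 6: (m,n)=(4,4) → π∥ = 4+4·τ ≈ 13.65685, π⊥ = 4+4·τ' ≈ 2.34315 ∉ [-0.9, 0.7) ⇒ out
candidate 7: (m,n)=(-4,4) → π∥ = -4+4·τ ≈ 5.65685, π⊥ = -4+4·τ' ≈ -5.65685 ∉ [-0.9, 0.7) ⇒ out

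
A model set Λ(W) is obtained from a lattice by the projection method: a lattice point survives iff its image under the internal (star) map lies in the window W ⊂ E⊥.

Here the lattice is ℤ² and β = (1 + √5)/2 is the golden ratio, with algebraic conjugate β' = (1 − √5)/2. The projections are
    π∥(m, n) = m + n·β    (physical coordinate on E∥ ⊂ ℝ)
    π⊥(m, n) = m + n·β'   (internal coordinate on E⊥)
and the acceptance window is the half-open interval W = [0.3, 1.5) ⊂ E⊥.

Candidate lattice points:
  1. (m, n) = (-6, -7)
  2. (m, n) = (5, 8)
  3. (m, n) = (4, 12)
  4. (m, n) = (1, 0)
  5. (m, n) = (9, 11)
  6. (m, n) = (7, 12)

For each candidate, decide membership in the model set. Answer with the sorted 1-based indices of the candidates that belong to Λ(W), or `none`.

4

Numerically β ≈ 1.6180 and β' = −1/β ≈ -0.6180.
#1 (-6,-7): internal coord -6 + (-7)·β' = -1.6738; -1.6738 ∉ [0.3, 1.5) → out
#2 (5,8): internal coord 5 + (8)·β' = +0.0557; +0.0557 ∉ [0.3, 1.5) → out
#3 (4,12): internal coord 4 + (12)·β' = -3.4164; -3.4164 ∉ [0.3, 1.5) → out
#4 (1,0): internal coord 1 + (0)·β' = +1.0000; +1.0000 ∈ [0.3, 1.5) → IN Λ
#5 (9,11): internal coord 9 + (11)·β' = +2.2016; +2.2016 ∉ [0.3, 1.5) → out
#6 (7,12): internal coord 7 + (12)·β' = -0.4164; -0.4164 ∉ [0.3, 1.5) → out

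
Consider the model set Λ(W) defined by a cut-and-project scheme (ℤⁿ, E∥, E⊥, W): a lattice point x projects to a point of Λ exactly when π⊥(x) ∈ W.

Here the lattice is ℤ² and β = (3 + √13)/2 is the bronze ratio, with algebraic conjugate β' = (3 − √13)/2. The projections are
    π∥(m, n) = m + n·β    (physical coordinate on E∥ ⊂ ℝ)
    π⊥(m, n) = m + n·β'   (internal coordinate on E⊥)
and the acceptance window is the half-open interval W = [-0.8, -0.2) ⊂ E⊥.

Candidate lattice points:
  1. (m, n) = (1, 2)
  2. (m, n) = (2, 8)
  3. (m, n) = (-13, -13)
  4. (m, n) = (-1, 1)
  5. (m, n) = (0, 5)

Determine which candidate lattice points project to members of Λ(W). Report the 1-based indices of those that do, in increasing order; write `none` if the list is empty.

2

Compute β' = (3−√13)/2 = -0.30278, so π⊥(m,n) = m -0.30278·n.
candidate 1: (m,n)=(1,2) → π∥ = 1+2·β ≈ 7.60555, π⊥ = 1+2·β' ≈ 0.39445 ∉ [-0.8, -0.2) ⇒ out
candidate 2: (m,n)=(2,8) → π∥ = 2+8·β ≈ 28.42221, π⊥ = 2+8·β' ≈ -0.42221 ∈ [-0.8, -0.2) ⇒ IN Λ
candidate 3: (m,n)=(-13,-13) → π∥ = -13-13·β ≈ -55.93608, π⊥ = -13-13·β' ≈ -9.06392 ∉ [-0.8, -0.2) ⇒ out
candidate 4: (m,n)=(-1,1) → π∥ = -1+1·β ≈ 2.30278, π⊥ = -1+1·β' ≈ -1.30278 ∉ [-0.8, -0.2) ⇒ out
candidate 5: (m,n)=(0,5) → π∥ = 0+5·β ≈ 16.51388, π⊥ = 0+5·β' ≈ -1.51388 ∉ [-0.8, -0.2) ⇒ out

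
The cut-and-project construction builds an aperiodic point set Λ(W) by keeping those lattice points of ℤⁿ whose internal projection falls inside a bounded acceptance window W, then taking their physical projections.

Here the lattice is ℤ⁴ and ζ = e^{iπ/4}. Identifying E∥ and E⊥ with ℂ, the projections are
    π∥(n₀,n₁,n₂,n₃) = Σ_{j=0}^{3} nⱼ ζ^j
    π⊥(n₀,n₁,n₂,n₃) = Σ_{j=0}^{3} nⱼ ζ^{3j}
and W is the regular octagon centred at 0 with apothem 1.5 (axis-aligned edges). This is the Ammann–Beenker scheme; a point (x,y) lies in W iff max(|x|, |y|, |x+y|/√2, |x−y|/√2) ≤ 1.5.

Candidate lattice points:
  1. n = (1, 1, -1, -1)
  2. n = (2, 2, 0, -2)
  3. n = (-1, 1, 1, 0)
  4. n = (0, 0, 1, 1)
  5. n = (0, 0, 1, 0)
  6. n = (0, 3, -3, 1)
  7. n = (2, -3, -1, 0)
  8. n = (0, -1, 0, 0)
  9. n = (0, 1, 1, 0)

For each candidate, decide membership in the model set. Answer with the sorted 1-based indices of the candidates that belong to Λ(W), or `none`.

With ζ = e^{iπ/4} the internal vectors are ζ^0,ζ^3,ζ^6,ζ^9.
#1 (1, 1, -1, -1): internal (-0.414214, 1.000000); octagon support 1.000000 vs apothem 1.5 → ∈ W
#2 (2, 2, 0, -2): internal (-0.828427, 0.000000); octagon support 0.828427 vs apothem 1.5 → ∈ W
#3 (-1, 1, 1, 0): internal (-1.707107, -0.292893); octagon support 1.707107 vs apothem 1.5 → ∉ W
#4 (0, 0, 1, 1): internal (0.707107, -0.292893); octagon support 0.707107 vs apothem 1.5 → ∈ W
#5 (0, 0, 1, 0): internal (0.000000, -1.000000); octagon support 1.000000 vs apothem 1.5 → ∈ W
#6 (0, 3, -3, 1): internal (-1.414214, 5.828427); octagon support 5.828427 vs apothem 1.5 → ∉ W
#7 (2, -3, -1, 0): internal (4.121320, -1.121320); octagon support 4.121320 vs apothem 1.5 → ∉ W
#8 (0, -1, 0, 0): internal (0.707107, -0.707107); octagon support 1.000000 vs apothem 1.5 → ∈ W
#9 (0, 1, 1, 0): internal (-0.707107, -0.292893); octagon support 0.707107 vs apothem 1.5 → ∈ W

1, 2, 4, 5, 8, 9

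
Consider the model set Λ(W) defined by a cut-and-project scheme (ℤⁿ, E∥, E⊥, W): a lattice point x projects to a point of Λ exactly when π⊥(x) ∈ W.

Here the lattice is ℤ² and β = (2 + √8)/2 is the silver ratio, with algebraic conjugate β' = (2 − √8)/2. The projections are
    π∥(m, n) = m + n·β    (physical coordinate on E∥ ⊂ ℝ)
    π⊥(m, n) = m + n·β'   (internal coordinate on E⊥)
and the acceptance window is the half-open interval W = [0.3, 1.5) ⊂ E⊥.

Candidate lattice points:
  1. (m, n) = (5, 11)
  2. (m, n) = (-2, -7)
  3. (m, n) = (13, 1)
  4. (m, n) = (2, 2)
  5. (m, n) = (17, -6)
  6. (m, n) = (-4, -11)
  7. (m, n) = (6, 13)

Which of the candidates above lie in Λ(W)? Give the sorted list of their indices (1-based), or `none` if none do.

Compute β' = (2−√8)/2 = -0.41421, so π⊥(m,n) = m -0.41421·n.
[1] lift (5,11): star map gives 0.44365; window check 0.3 ≤ 0.44365 < 1.5 is true → IN Λ
[2] lift (-2,-7): star map gives 0.89949; window check 0.3 ≤ 0.89949 < 1.5 is true → IN Λ
[3] lift (13,1): star map gives 12.58579; window check 0.3 ≤ 12.58579 < 1.5 is false → out
[4] lift (2,2): star map gives 1.17157; window check 0.3 ≤ 1.17157 < 1.5 is true → IN Λ
[5] lift (17,-6): star map gives 19.48528; window check 0.3 ≤ 19.48528 < 1.5 is false → out
[6] lift (-4,-11): star map gives 0.55635; window check 0.3 ≤ 0.55635 < 1.5 is true → IN Λ
[7] lift (6,13): star map gives 0.61522; window check 0.3 ≤ 0.61522 < 1.5 is true → IN Λ

1, 2, 4, 6, 7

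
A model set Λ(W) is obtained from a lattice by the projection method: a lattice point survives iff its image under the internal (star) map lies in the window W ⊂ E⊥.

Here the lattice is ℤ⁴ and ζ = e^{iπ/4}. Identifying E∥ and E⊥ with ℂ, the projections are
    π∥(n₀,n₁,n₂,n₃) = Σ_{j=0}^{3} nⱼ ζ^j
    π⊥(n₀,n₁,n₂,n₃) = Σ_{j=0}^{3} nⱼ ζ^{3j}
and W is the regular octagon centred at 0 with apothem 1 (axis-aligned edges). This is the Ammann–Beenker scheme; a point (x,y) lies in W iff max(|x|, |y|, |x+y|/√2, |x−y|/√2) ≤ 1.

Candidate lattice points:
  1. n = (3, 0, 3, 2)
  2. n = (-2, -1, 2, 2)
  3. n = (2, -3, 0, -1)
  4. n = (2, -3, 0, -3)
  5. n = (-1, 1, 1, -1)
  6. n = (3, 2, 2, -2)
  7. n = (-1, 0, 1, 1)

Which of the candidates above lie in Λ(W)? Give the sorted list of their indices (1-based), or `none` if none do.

Internal map: ζ^{3j} for j=0..3 gives (1,0), (−√2/2,√2/2), (0,−1), (√2/2,√2/2).
candidate 1: n = (3, 0, 3, 2) → π⊥ ≈ (+4.41421, -1.58579); max(|x|,|y|,|x±y|/√2) = 4.41421 > 1 ⇒ ∉ W
candidate 2: n = (-2, -1, 2, 2) → π⊥ ≈ (+0.12132, -1.29289); max(|x|,|y|,|x±y|/√2) = 1.29289 > 1 ⇒ ∉ W
candidate 3: n = (2, -3, 0, -1) → π⊥ ≈ (+3.41421, -2.82843); max(|x|,|y|,|x±y|/√2) = 4.41421 > 1 ⇒ ∉ W
candidate 4: n = (2, -3, 0, -3) → π⊥ ≈ (+2.00000, -4.24264); max(|x|,|y|,|x±y|/√2) = 4.41421 > 1 ⇒ ∉ W
candidate 5: n = (-1, 1, 1, -1) → π⊥ ≈ (-2.41421, -1.00000); max(|x|,|y|,|x±y|/√2) = 2.41421 > 1 ⇒ ∉ W
candidate 6: n = (3, 2, 2, -2) → π⊥ ≈ (+0.17157, -2.00000); max(|x|,|y|,|x±y|/√2) = 2.00000 > 1 ⇒ ∉ W
candidate 7: n = (-1, 0, 1, 1) → π⊥ ≈ (-0.29289, -0.29289); max(|x|,|y|,|x±y|/√2) = 0.41421 ≤ 1 ⇒ ∈ W

7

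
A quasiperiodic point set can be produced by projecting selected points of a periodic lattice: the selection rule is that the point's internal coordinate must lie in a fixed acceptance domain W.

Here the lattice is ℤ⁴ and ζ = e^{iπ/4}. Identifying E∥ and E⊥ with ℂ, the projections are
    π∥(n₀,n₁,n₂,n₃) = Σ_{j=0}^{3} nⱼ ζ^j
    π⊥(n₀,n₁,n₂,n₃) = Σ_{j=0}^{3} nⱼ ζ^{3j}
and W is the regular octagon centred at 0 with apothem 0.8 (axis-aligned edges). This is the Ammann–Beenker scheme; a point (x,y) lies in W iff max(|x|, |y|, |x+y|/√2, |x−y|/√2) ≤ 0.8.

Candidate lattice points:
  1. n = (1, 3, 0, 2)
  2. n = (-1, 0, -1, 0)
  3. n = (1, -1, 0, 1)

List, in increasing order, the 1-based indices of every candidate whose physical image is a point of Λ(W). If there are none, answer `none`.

π⊥(n) = n₀ + n₁ζ³ + n₂ζ⁶ + n₃ζ⁹ where ζ = e^{iπ/4}.
#1 (1, 3, 0, 2): internal (0.29289, 3.53553); octagon support 3.53553 vs apothem 0.8 → ∉ W
#2 (-1, 0, -1, 0): internal (-1.00000, 1.00000); octagon support 1.41421 vs apothem 0.8 → ∉ W
#3 (1, -1, 0, 1): internal (2.41421, 0.00000); octagon support 2.41421 vs apothem 0.8 → ∉ W

none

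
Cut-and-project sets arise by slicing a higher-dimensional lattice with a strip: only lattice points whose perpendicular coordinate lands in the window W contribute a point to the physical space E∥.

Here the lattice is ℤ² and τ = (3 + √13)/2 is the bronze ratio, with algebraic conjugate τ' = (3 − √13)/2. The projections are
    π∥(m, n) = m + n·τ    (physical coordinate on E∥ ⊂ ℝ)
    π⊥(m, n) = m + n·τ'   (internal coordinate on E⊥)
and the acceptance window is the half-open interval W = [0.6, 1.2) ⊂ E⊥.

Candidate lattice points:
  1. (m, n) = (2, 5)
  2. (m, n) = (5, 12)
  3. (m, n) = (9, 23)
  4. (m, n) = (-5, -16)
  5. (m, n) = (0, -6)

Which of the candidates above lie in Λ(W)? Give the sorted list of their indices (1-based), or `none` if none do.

Numerically τ ≈ 3.302776 and τ' = −1/τ ≈ -0.302776.
#1 (2,5): internal coord 2 + (5)·τ' = +0.486122; +0.486122 ∉ [0.6, 1.2) → out
#2 (5,12): internal coord 5 + (12)·τ' = +1.366692; +1.366692 ∉ [0.6, 1.2) → out
#3 (9,23): internal coord 9 + (23)·τ' = +2.036160; +2.036160 ∉ [0.6, 1.2) → out
#4 (-5,-16): internal coord -5 + (-16)·τ' = -0.155590; -0.155590 ∉ [0.6, 1.2) → out
#5 (0,-6): internal coord 0 + (-6)·τ' = +1.816654; +1.816654 ∉ [0.6, 1.2) → out

none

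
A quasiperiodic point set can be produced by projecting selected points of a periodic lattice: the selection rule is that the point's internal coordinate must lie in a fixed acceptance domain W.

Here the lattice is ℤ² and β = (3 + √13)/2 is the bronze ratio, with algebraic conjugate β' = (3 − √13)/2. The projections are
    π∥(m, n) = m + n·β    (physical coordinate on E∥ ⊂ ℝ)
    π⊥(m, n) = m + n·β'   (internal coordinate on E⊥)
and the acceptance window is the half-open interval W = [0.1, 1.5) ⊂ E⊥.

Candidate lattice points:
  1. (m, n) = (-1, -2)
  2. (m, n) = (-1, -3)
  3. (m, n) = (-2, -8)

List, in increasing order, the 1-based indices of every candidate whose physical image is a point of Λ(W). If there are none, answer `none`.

3

Compute β' = (3−√13)/2 = -0.302776, so π⊥(m,n) = m -0.302776·n.
[1] lift (-1,-2): star map gives -0.394449; window check 0.1 ≤ -0.394449 < 1.5 is false → out
[2] lift (-1,-3): star map gives -0.091673; window check 0.1 ≤ -0.091673 < 1.5 is false → out
[3] lift (-2,-8): star map gives 0.422205; window check 0.1 ≤ 0.422205 < 1.5 is true → IN Λ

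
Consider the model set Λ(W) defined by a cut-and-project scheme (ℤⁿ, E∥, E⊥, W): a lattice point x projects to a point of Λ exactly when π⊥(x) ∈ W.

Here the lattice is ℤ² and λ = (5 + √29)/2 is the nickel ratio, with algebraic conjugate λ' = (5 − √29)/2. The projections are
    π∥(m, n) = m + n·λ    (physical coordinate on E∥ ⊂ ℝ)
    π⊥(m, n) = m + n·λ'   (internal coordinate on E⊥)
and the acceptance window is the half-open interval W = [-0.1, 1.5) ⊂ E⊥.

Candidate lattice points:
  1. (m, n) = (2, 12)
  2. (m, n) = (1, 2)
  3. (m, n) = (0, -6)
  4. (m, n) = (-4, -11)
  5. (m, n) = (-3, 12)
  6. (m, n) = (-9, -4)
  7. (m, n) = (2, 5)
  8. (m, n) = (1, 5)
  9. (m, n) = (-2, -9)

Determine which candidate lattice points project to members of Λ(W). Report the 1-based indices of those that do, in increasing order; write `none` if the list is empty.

2, 3, 7, 8

λ' = (5−√29)/2 ≈ -0.192582.
candidate 1: (m,n)=(2,12) → π∥ = 2+12·λ ≈ 64.310989, π⊥ = 2+12·λ' ≈ -0.310989 ∉ [-0.1, 1.5) ⇒ out
candidate 2: (m,n)=(1,2) → π∥ = 1+2·λ ≈ 11.385165, π⊥ = 1+2·λ' ≈ 0.614835 ∈ [-0.1, 1.5) ⇒ IN Λ
candidate 3: (m,n)=(0,-6) → π∥ = 0-6·λ ≈ -31.155494, π⊥ = 0-6·λ' ≈ 1.155494 ∈ [-0.1, 1.5) ⇒ IN Λ
candidate 4: (m,n)=(-4,-11) → π∥ = -4-11·λ ≈ -61.118406, π⊥ = -4-11·λ' ≈ -1.881594 ∉ [-0.1, 1.5) ⇒ out
candidate 5: (m,n)=(-3,12) → π∥ = -3+12·λ ≈ 59.310989, π⊥ = -3+12·λ' ≈ -5.310989 ∉ [-0.1, 1.5) ⇒ out
candidate 6: (m,n)=(-9,-4) → π∥ = -9-4·λ ≈ -29.770330, π⊥ = -9-4·λ' ≈ -8.229670 ∉ [-0.1, 1.5) ⇒ out
candidate 7: (m,n)=(2,5) → π∥ = 2+5·λ ≈ 27.962912, π⊥ = 2+5·λ' ≈ 1.037088 ∈ [-0.1, 1.5) ⇒ IN Λ
candidate 8: (m,n)=(1,5) → π∥ = 1+5·λ ≈ 26.962912, π⊥ = 1+5·λ' ≈ 0.037088 ∈ [-0.1, 1.5) ⇒ IN Λ
candidate 9: (m,n)=(-2,-9) → π∥ = -2-9·λ ≈ -48.733242, π⊥ = -2-9·λ' ≈ -0.266758 ∉ [-0.1, 1.5) ⇒ out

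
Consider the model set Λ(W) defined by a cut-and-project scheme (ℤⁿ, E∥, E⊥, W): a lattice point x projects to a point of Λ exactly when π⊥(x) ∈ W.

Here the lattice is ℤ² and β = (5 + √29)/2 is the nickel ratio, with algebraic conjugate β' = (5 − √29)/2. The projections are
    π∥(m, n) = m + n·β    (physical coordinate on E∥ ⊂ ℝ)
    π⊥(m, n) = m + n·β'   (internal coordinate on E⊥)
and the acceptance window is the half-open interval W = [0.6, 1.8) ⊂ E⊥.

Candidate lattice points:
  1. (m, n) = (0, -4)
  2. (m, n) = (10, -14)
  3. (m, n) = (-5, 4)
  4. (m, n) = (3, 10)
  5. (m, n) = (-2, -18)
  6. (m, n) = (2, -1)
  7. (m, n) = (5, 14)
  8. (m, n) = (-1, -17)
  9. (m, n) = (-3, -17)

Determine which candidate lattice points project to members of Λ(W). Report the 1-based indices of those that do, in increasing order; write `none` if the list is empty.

β' = (5−√29)/2 ≈ -0.192582.
[1] lift (0,-4): star map gives 0.770330; window check 0.6 ≤ 0.770330 < 1.8 is true → IN Λ
[2] lift (10,-14): star map gives 12.696154; window check 0.6 ≤ 12.696154 < 1.8 is false → out
[3] lift (-5,4): star map gives -5.770330; window check 0.6 ≤ -5.770330 < 1.8 is false → out
[4] lift (3,10): star map gives 1.074176; window check 0.6 ≤ 1.074176 < 1.8 is true → IN Λ
[5] lift (-2,-18): star map gives 1.466483; window check 0.6 ≤ 1.466483 < 1.8 is true → IN Λ
[6] lift (2,-1): star map gives 2.192582; window check 0.6 ≤ 2.192582 < 1.8 is false → out
[7] lift (5,14): star map gives 2.303846; window check 0.6 ≤ 2.303846 < 1.8 is false → out
[8] lift (-1,-17): star map gives 2.273901; window check 0.6 ≤ 2.273901 < 1.8 is false → out
[9] lift (-3,-17): star map gives 0.273901; window check 0.6 ≤ 0.273901 < 1.8 is false → out

1, 4, 5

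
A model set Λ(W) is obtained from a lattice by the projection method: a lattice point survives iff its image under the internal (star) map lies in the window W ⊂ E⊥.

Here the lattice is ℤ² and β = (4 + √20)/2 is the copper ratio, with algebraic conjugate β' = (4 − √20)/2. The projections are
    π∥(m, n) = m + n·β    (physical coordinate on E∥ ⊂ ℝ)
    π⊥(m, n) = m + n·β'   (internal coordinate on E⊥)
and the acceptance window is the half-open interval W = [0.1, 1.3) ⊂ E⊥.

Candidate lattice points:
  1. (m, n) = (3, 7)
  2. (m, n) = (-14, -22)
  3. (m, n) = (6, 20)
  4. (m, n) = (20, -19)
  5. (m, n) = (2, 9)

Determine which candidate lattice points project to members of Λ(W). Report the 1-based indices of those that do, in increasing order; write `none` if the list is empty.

β' = (4−√20)/2 ≈ -0.2361.
candidate 1: (m,n)=(3,7) → π∥ = 3+7·β ≈ 32.6525, π⊥ = 3+7·β' ≈ 1.3475 ∉ [0.1, 1.3) ⇒ out
candidate 2: (m,n)=(-14,-22) → π∥ = -14-22·β ≈ -107.1935, π⊥ = -14-22·β' ≈ -8.8065 ∉ [0.1, 1.3) ⇒ out
candidate 3: (m,n)=(6,20) → π∥ = 6+20·β ≈ 90.7214, π⊥ = 6+20·β' ≈ 1.2786 ∈ [0.1, 1.3) ⇒ IN Λ
candidate 4: (m,n)=(20,-19) → π∥ = 20-19·β ≈ -60.4853, π⊥ = 20-19·β' ≈ 24.4853 ∉ [0.1, 1.3) ⇒ out
candidate 5: (m,n)=(2,9) → π∥ = 2+9·β ≈ 40.1246, π⊥ = 2+9·β' ≈ -0.1246 ∉ [0.1, 1.3) ⇒ out

3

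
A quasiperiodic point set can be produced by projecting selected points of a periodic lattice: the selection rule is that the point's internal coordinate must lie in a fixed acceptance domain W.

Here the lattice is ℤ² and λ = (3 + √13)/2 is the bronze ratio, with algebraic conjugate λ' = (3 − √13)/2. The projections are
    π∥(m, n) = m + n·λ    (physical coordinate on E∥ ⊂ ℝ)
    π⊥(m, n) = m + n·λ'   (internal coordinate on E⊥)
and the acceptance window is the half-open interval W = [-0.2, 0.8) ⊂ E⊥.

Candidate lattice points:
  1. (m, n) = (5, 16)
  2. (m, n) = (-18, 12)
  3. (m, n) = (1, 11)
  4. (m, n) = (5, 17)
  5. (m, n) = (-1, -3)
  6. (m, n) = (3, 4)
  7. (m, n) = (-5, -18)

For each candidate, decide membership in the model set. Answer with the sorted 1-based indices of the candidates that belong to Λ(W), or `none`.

1, 4, 5, 7

Numerically λ ≈ 3.3028 and λ' = −1/λ ≈ -0.3028.
candidate 1: (m,n)=(5,16) → π∥ = 5+16·λ ≈ 57.8444, π⊥ = 5+16·λ' ≈ 0.1556 ∈ [-0.2, 0.8) ⇒ IN Λ
candidate 2: (m,n)=(-18,12) → π∥ = -18+12·λ ≈ 21.6333, π⊥ = -18+12·λ' ≈ -21.6333 ∉ [-0.2, 0.8) ⇒ out
candidate 3: (m,n)=(1,11) → π∥ = 1+11·λ ≈ 37.3305, π⊥ = 1+11·λ' ≈ -2.3305 ∉ [-0.2, 0.8) ⇒ out
candidate 4: (m,n)=(5,17) → π∥ = 5+17·λ ≈ 61.1472, π⊥ = 5+17·λ' ≈ -0.1472 ∈ [-0.2, 0.8) ⇒ IN Λ
candidate 5: (m,n)=(-1,-3) → π∥ = -1-3·λ ≈ -10.9083, π⊥ = -1-3·λ' ≈ -0.0917 ∈ [-0.2, 0.8) ⇒ IN Λ
candidate 6: (m,n)=(3,4) → π∥ = 3+4·λ ≈ 16.2111, π⊥ = 3+4·λ' ≈ 1.7889 ∉ [-0.2, 0.8) ⇒ out
candidate 7: (m,n)=(-5,-18) → π∥ = -5-18·λ ≈ -64.4500, π⊥ = -5-18·λ' ≈ 0.4500 ∈ [-0.2, 0.8) ⇒ IN Λ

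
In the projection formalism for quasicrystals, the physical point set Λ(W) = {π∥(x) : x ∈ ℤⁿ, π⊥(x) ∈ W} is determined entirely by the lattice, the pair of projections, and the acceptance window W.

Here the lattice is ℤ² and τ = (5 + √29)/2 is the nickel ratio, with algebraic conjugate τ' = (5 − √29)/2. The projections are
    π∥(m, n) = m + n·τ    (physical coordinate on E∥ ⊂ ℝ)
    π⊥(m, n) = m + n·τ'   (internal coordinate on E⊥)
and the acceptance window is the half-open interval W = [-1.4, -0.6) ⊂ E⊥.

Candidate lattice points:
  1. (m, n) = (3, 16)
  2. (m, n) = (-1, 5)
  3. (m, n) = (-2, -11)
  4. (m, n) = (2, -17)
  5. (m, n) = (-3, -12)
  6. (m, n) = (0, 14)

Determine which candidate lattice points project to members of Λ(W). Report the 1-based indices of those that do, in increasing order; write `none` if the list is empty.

Compute τ' = (5−√29)/2 = -0.19258, so π⊥(m,n) = m -0.19258·n.
[1] lift (3,16): star map gives -0.08132; window check -1.4 ≤ -0.08132 < -0.6 is false → out
[2] lift (-1,5): star map gives -1.96291; window check -1.4 ≤ -1.96291 < -0.6 is false → out
[3] lift (-2,-11): star map gives 0.11841; window check -1.4 ≤ 0.11841 < -0.6 is false → out
[4] lift (2,-17): star map gives 5.27390; window check -1.4 ≤ 5.27390 < -0.6 is false → out
[5] lift (-3,-12): star map gives -0.68901; window check -1.4 ≤ -0.68901 < -0.6 is true → IN Λ
[6] lift (0,14): star map gives -2.69615; window check -1.4 ≤ -2.69615 < -0.6 is false → out

5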